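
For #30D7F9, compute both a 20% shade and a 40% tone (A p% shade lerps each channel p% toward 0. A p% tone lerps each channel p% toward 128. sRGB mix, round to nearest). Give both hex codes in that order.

#30D7F9 is rgb(48, 215, 249).
20% shade:
  R: 48 + 0.2×(0−48) = 48 − 9.6 = 38.4 → 38
  G: 215 + 0.2×(0−215) = 215 − 43 = 172 → 172
  B: 249 + 0.2×(0−249) = 249 − 49.8 = 199.2 → 199
  → #26ACC7
40% tone:
  R: 48 + 0.4×(128−48) = 48 + 32 = 80 → 80
  G: 215 + 0.4×(128−215) = 215 − 34.8 = 180.2 → 180
  B: 249 + 0.4×(128−249) = 249 − 48.4 = 200.6 → 201
  → #50B4C9

#26ACC7, #50B4C9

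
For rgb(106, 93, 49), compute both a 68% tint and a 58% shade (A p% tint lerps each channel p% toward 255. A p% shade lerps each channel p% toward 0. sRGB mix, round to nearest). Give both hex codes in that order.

68% tint:
  R: 106 + 101.32 = 207.32 → 207
  G: 93 + 110.16 = 203.16 → 203
  B: 49 + 140.08 = 189.08 → 189
  → #CFCBBD
58% shade:
  R: 106 − 61.48 = 44.52 → 45
  G: 93 − 53.94 = 39.06 → 39
  B: 49 − 28.42 = 20.58 → 21
  → #2D2715

#CFCBBD, #2D2715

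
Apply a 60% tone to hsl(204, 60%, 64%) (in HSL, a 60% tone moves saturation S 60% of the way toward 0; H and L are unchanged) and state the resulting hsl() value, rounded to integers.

hsl(204, 24%, 64%)

S moves 60% from 60 toward 0: 60 − 36 = 24 → 24.
H and L are unchanged.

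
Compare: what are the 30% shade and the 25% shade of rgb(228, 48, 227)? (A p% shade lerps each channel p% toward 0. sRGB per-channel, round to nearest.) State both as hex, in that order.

30% shade:
  R: 228 + 0.3×(0−228) = 228 − 68.4 = 159.6 → 160
  G: 48 + 0.3×(0−48) = 48 − 14.4 = 33.6 → 34
  B: 227 + 0.3×(0−227) = 227 − 68.1 = 158.9 → 159
  → #A0229F
25% shade:
  R: 228 + 0.25×(0−228) = 228 − 57 = 171 → 171
  G: 48 − 12 = 36 → 36
  B: 227 − 56.75 = 170.25 → 170
  → #AB24AA

#A0229F, #AB24AA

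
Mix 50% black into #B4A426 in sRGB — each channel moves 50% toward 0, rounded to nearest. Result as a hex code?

#5A5213

#B4A426 is rgb(180, 164, 38).
Lerp each channel 50% toward 0:
  R: 180 + 0.5×(0−180) = 180 − 90 = 90 → 90
  G: 164 + 0.5×(0−164) = 164 − 82 = 82 → 82
  B: 38 + 0.5×(0−38) = 38 − 19 = 19 → 19
rgb(90, 82, 19) = #5A5213.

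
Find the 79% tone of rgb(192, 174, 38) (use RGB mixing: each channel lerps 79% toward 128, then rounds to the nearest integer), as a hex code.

Per channel, c → c + 0.79(128 − c):
  R: 192 + 0.79×(128−192) = 192 − 50.56 = 141.44 → 141
  G: 174 − 36.34 = 137.66 → 138
  B: 38 + 71.1 = 109.1 → 109
rgb(141, 138, 109) = #8d8a6d.

#8d8a6d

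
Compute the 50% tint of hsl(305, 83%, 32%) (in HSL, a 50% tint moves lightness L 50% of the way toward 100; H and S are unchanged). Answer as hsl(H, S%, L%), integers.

hsl(305, 83%, 66%)

L moves 50% from 32 toward 100: 32 + 34 = 66 → 66.
H and S are unchanged.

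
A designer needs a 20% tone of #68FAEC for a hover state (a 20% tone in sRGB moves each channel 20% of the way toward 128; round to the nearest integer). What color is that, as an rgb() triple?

#68FAEC is rgb(104, 250, 236).
Per channel, c → c + 0.2(128 − c):
  R: 104 + 0.2×(128−104) = 104 + 4.8 = 108.8 → 109
  G: 250 + 0.2×(128−250) = 250 − 24.4 = 225.6 → 226
  B: 236 + 0.2×(128−236) = 236 − 21.6 = 214.4 → 214

rgb(109, 226, 214)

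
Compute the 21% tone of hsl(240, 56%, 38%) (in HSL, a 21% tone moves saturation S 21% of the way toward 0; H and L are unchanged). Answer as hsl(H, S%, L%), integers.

S moves 21% from 56 toward 0: 56 − 11.76 = 44.24 → 44.
H and L are unchanged.

hsl(240, 44%, 38%)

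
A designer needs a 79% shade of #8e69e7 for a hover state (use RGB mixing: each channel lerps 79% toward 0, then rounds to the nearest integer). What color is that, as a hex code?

#1e1631

#8e69e7 is rgb(142, 105, 231).
A 79% shade moves each channel 79% toward 0:
  R: 142 + 0.79×(0−142) = 142 − 112.18 = 29.82 → 30
  G: 105 + 0.79×(0−105) = 105 − 82.95 = 22.05 → 22
  B: 231 − 182.49 = 48.51 → 49
rgb(30, 22, 49) = #1e1631.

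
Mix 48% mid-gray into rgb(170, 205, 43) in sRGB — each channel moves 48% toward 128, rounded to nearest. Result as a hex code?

Per channel, c → c + 0.48(128 − c):
  R: 170 + 0.48×(128−170) = 170 − 20.16 = 149.84 → 150
  G: 205 + 0.48×(128−205) = 205 − 36.96 = 168.04 → 168
  B: 43 + 40.8 = 83.8 → 84
rgb(150, 168, 84) = #96a854.

#96a854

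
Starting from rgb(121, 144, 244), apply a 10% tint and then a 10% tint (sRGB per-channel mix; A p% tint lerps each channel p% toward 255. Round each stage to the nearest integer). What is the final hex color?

Lerp each channel 10% toward 255:
  R: 121 + 0.1×(255−121) = 121 + 13.4 = 134.4 → 134
  G: 144 + 0.1×(255−144) = 144 + 11.1 = 155.1 → 155
  B: 244 + 0.1×(255−244) = 244 + 1.1 = 245.1 → 245
After the tint: rgb(134, 155, 245) = #869BF5.
A 10% tint moves each channel 10% toward 255:
  R: 134 + 12.1 = 146.1 → 146
  G: 155 + 0.1×(255−155) = 155 + 10 = 165 → 165
  B: 245 + 1 = 246 → 246
rgb(146, 165, 246) = #92A5F6.

#92A5F6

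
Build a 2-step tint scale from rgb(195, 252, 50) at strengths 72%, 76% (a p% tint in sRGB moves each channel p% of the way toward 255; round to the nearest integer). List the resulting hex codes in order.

72%: (195 + 43.2 = 238.2→238, 252 + 2.16 = 254.16→254, 50 + 147.6 = 197.6→198) → #EEFEC6
76%: (195 + 45.6 = 240.6→241, 252 + 2.28 = 254.28→254, 50 + 155.8 = 205.8→206) → #F1FECE

#EEFEC6, #F1FECE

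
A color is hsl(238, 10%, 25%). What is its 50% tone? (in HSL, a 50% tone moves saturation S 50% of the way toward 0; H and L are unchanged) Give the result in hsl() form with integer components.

S moves 50% from 10 toward 0: 10 − 5 = 5 → 5.
H and L are unchanged.

hsl(238, 5%, 25%)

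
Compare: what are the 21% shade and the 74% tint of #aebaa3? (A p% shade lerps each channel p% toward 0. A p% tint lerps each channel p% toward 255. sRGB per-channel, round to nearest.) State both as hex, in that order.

#899381, #eaede7

#aebaa3 is rgb(174, 186, 163).
21% shade:
  R: 174 − 36.54 = 137.46 → 137
  G: 186 − 39.06 = 146.94 → 147
  B: 163 + 0.21×(0−163) = 163 − 34.23 = 128.77 → 129
  → #899381
74% tint:
  R: 174 + 0.74×(255−174) = 174 + 59.94 = 233.94 → 234
  G: 186 + 0.74×(255−186) = 186 + 51.06 = 237.06 → 237
  B: 163 + 68.08 = 231.08 → 231
  → #eaede7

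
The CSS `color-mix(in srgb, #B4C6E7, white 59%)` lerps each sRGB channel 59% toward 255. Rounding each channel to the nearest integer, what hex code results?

#E0E8F5

#B4C6E7 is rgb(180, 198, 231).
Lerp each channel 59% toward 255:
  R: 180 + 44.25 = 224.25 → 224
  G: 198 + 0.59×(255−198) = 198 + 33.63 = 231.63 → 232
  B: 231 + 0.59×(255−231) = 231 + 14.16 = 245.16 → 245
rgb(224, 232, 245) = #E0E8F5.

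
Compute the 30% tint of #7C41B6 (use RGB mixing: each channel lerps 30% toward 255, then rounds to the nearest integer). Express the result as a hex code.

#A37ACC

#7C41B6 is rgb(124, 65, 182).
Per channel, c → c + 0.3(255 − c):
  R: 124 + 0.3×(255−124) = 124 + 39.3 = 163.3 → 163
  G: 65 + 57 = 122 → 122
  B: 182 + 21.9 = 203.9 → 204
rgb(163, 122, 204) = #A37ACC.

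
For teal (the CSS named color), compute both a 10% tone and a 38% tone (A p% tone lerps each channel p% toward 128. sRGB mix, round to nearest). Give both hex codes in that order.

#0D8080, #318080

CSS teal is rgb(0, 128, 128).
10% tone:
  R: 0 + 0.1×(128−0) = 0 + 12.8 = 12.8 → 13
  G: 128 + 0.1×(128−128) = 128 + 0 = 128 → 128
  B: 128 + 0.1×(128−128) = 128 + 0 = 128 → 128
  → #0D8080
38% tone:
  R: 0 + 0.38×(128−0) = 0 + 48.64 = 48.64 → 49
  G: 128 + 0 = 128 → 128
  B: 128 + 0.38×(128−128) = 128 + 0 = 128 → 128
  → #318080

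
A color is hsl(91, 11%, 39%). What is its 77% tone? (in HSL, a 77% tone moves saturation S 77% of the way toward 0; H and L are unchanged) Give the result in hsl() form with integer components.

S moves 77% from 11 toward 0: 11 − 8.47 = 2.53 → 3.
H and L are unchanged.

hsl(91, 3%, 39%)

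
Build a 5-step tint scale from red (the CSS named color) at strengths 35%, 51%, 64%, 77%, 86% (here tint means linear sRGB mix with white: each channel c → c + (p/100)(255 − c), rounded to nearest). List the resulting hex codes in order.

CSS red is rgb(255, 0, 0).
35%: (255→255, 0 + 89.25 = 89.25→89, 0 + 89.25 = 89.25→89) → #FF5959
51%: (255→255, 0 + 130.05 = 130.05→130, 0 + 130.05 = 130.05→130) → #FF8282
64%: (255→255, 0 + 163.2 = 163.2→163, 0 + 163.2 = 163.2→163) → #FFA3A3
77%: (255→255, 0 + 196.35 = 196.35→196, 0 + 196.35 = 196.35→196) → #FFC4C4
86%: (255→255, 0 + 219.3 = 219.3→219, 0 + 219.3 = 219.3→219) → #FFDBDB

#FF5959, #FF8282, #FFA3A3, #FFC4C4, #FFDBDB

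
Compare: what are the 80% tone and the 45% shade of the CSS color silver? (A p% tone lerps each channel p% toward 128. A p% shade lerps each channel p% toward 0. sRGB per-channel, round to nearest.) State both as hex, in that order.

CSS silver is rgb(192, 192, 192).
80% tone:
  R: 192 − 51.2 = 140.8 → 141
  G: 192 + 0.8×(128−192) = 192 − 51.2 = 140.8 → 141
  B: 192 − 51.2 = 140.8 → 141
  → #8d8d8d
45% shade:
  R: 192 + 0.45×(0−192) = 192 − 86.4 = 105.6 → 106
  G: 192 + 0.45×(0−192) = 192 − 86.4 = 105.6 → 106
  B: 192 + 0.45×(0−192) = 192 − 86.4 = 105.6 → 106
  → #6a6a6a

#8d8d8d, #6a6a6a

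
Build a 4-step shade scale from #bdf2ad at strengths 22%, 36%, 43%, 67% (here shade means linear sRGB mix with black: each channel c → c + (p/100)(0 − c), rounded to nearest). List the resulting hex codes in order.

#93bd87, #799b6f, #6c8a63, #3e5039

#bdf2ad is rgb(189, 242, 173).
22%: (189 − 41.58 = 147.42→147, 242 − 53.24 = 188.76→189, 173 − 38.06 = 134.94→135) → #93bd87
36%: (189 − 68.04 = 120.96→121, 242 − 87.12 = 154.88→155, 173 − 62.28 = 110.72→111) → #799b6f
43%: (189 − 81.27 = 107.73→108, 242 − 104.06 = 137.94→138, 173 − 74.39 = 98.61→99) → #6c8a63
67%: (189 − 126.63 = 62.37→62, 242 − 162.14 = 79.86→80, 173 − 115.91 = 57.09→57) → #3e5039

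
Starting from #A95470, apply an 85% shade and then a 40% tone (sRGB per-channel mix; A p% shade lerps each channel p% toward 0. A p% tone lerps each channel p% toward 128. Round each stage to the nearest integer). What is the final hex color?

#423B3D

#A95470 is rgb(169, 84, 112).
Lerp each channel 85% toward 0:
  R: 169 + 0.85×(0−169) = 169 − 143.65 = 25.35 → 25
  G: 84 + 0.85×(0−84) = 84 − 71.4 = 12.6 → 13
  B: 112 + 0.85×(0−112) = 112 − 95.2 = 16.8 → 17
After the shade: rgb(25, 13, 17) = #190D11.
Lerp each channel 40% toward 128:
  R: 25 + 0.4×(128−25) = 25 + 41.2 = 66.2 → 66
  G: 13 + 46 = 59 → 59
  B: 17 + 0.4×(128−17) = 17 + 44.4 = 61.4 → 61
rgb(66, 59, 61) = #423B3D.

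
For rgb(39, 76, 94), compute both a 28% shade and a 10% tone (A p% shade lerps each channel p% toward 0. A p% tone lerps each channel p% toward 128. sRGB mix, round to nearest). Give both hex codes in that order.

#1C3744, #305161

28% shade:
  R: 39 + 0.28×(0−39) = 39 − 10.92 = 28.08 → 28
  G: 76 + 0.28×(0−76) = 76 − 21.28 = 54.72 → 55
  B: 94 − 26.32 = 67.68 → 68
  → #1C3744
10% tone:
  R: 39 + 8.9 = 47.9 → 48
  G: 76 + 0.1×(128−76) = 76 + 5.2 = 81.2 → 81
  B: 94 + 0.1×(128−94) = 94 + 3.4 = 97.4 → 97
  → #305161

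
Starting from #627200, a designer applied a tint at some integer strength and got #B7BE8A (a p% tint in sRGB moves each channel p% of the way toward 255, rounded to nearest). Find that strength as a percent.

54%

#627200 is rgb(98, 114, 0); #B7BE8A is rgb(183, 190, 138).
On the B channel (widest range): 138 ≈ 0 + (p/100)(255 − 0), so p ≈ 100×(138 − 0)/(255 − 0) = 13800/255 = 54.12.
p = 54 reproduces all three channels after rounding.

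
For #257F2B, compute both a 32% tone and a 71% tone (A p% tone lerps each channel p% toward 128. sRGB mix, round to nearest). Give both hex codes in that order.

#257F2B is rgb(37, 127, 43).
32% tone:
  R: 37 + 0.32×(128−37) = 37 + 29.12 = 66.12 → 66
  G: 127 + 0.32×(128−127) = 127 + 0.32 = 127.32 → 127
  B: 43 + 0.32×(128−43) = 43 + 27.2 = 70.2 → 70
  → #427F46
71% tone:
  R: 37 + 64.61 = 101.61 → 102
  G: 127 + 0.71 = 127.71 → 128
  B: 43 + 60.35 = 103.35 → 103
  → #668067

#427F46, #668067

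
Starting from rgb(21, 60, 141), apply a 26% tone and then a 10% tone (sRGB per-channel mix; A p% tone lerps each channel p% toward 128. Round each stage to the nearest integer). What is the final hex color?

Lerp each channel 26% toward 128:
  R: 21 + 27.82 = 48.82 → 49
  G: 60 + 17.68 = 77.68 → 78
  B: 141 + 0.26×(128−141) = 141 − 3.38 = 137.62 → 138
After the tone: rgb(49, 78, 138) = #314e8a.
Per channel, c → c + 0.1(128 − c):
  R: 49 + 0.1×(128−49) = 49 + 7.9 = 56.9 → 57
  G: 78 + 0.1×(128−78) = 78 + 5 = 83 → 83
  B: 138 + 0.1×(128−138) = 138 − 1 = 137 → 137
rgb(57, 83, 137) = #395389.

#395389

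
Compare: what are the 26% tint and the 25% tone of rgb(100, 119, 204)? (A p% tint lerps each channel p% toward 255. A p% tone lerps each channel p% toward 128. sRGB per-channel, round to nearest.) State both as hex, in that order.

26% tint:
  R: 100 + 0.26×(255−100) = 100 + 40.3 = 140.3 → 140
  G: 119 + 0.26×(255−119) = 119 + 35.36 = 154.36 → 154
  B: 204 + 13.26 = 217.26 → 217
  → #8C9AD9
25% tone:
  R: 100 + 0.25×(128−100) = 100 + 7 = 107 → 107
  G: 119 + 0.25×(128−119) = 119 + 2.25 = 121.25 → 121
  B: 204 − 19 = 185 → 185
  → #6B79B9

#8C9AD9, #6B79B9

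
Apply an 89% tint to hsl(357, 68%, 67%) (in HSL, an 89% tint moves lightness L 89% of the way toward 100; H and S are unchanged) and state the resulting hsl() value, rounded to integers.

L moves 89% from 67 toward 100: 67 + 29.37 = 96.37 → 96.
H and S are unchanged.

hsl(357, 68%, 96%)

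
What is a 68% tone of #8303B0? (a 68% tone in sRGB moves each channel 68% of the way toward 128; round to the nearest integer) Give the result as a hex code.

#8303B0 is rgb(131, 3, 176).
Lerp each channel 68% toward 128:
  R: 131 + 0.68×(128−131) = 131 − 2.04 = 128.96 → 129
  G: 3 + 85 = 88 → 88
  B: 176 − 32.64 = 143.36 → 143
rgb(129, 88, 143) = #81588F.

#81588F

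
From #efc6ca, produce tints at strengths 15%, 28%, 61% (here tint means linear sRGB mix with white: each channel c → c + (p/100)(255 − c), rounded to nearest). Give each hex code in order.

#efc6ca is rgb(239, 198, 202).
15%: (239 + 2.4 = 241.4→241, 198 + 8.55 = 206.55→207, 202 + 7.95 = 209.95→210) → #f1cfd2
28%: (239 + 4.48 = 243.48→243, 198 + 15.96 = 213.96→214, 202 + 14.84 = 216.84→217) → #f3d6d9
61%: (239 + 9.76 = 248.76→249, 198 + 34.77 = 232.77→233, 202 + 32.33 = 234.33→234) → #f9e9ea

#f1cfd2, #f3d6d9, #f9e9ea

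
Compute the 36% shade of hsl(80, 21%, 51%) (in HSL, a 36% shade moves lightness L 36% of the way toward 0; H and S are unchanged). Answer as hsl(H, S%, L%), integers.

hsl(80, 21%, 33%)

L moves 36% from 51 toward 0: 51 − 18.36 = 32.64 → 33.
H and S are unchanged.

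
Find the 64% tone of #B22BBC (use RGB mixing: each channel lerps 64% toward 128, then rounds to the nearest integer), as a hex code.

#B22BBC is rgb(178, 43, 188).
Per channel, c → c + 0.64(128 − c):
  R: 178 − 32 = 146 → 146
  G: 43 + 0.64×(128−43) = 43 + 54.4 = 97.4 → 97
  B: 188 + 0.64×(128−188) = 188 − 38.4 = 149.6 → 150
rgb(146, 97, 150) = #926196.

#926196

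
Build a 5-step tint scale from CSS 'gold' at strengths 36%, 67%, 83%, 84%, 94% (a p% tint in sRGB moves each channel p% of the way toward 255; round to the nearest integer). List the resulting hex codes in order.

CSS gold is rgb(255, 215, 0).
36%: (255→255, 215 + 14.4 = 229.4→229, 0 + 91.8 = 91.8→92) → #ffe55c
67%: (255→255, 215 + 26.8 = 241.8→242, 0 + 170.85 = 170.85→171) → #fff2ab
83%: (255→255, 215 + 33.2 = 248.2→248, 0 + 211.65 = 211.65→212) → #fff8d4
84%: (255→255, 215 + 33.6 = 248.6→249, 0 + 214.2 = 214.2→214) → #fff9d6
94%: (255→255, 215 + 37.6 = 252.6→253, 0 + 239.7 = 239.7→240) → #fffdf0

#ffe55c, #fff2ab, #fff8d4, #fff9d6, #fffdf0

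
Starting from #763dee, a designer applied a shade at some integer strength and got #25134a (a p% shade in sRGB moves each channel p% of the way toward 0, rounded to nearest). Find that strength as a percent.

#763dee is rgb(118, 61, 238); #25134a is rgb(37, 19, 74).
On the B channel (widest range): 74 ≈ 238 + (p/100)(0 − 238), so p ≈ 100×(74 − 238)/(0 − 238) = -16400/-238 = 68.91.
p = 69 reproduces all three channels after rounding.

69%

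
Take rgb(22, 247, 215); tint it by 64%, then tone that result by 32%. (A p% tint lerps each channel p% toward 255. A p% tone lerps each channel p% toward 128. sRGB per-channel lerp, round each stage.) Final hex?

Lerp each channel 64% toward 255:
  R: 22 + 149.12 = 171.12 → 171
  G: 247 + 0.64×(255−247) = 247 + 5.12 = 252.12 → 252
  B: 215 + 0.64×(255−215) = 215 + 25.6 = 240.6 → 241
After the tint: rgb(171, 252, 241) = #ABFCF1.
Per channel, c → c + 0.32(128 − c):
  R: 171 + 0.32×(128−171) = 171 − 13.76 = 157.24 → 157
  G: 252 + 0.32×(128−252) = 252 − 39.68 = 212.32 → 212
  B: 241 − 36.16 = 204.84 → 205
rgb(157, 212, 205) = #9DD4CD.

#9DD4CD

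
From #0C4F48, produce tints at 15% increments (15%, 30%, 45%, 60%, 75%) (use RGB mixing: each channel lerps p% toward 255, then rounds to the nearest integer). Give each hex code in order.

#0C4F48 is rgb(12, 79, 72).
15%: (12 + 36.45 = 48.45→48, 79 + 26.4 = 105.4→105, 72 + 27.45 = 99.45→99) → #306963
30%: (12 + 72.9 = 84.9→85, 79 + 52.8 = 131.8→132, 72 + 54.9 = 126.9→127) → #55847F
45%: (12 + 109.35 = 121.35→121, 79 + 79.2 = 158.2→158, 72 + 82.35 = 154.35→154) → #799E9A
60%: (12 + 145.8 = 157.8→158, 79 + 105.6 = 184.6→185, 72 + 109.8 = 181.8→182) → #9EB9B6
75%: (12 + 182.25 = 194.25→194, 79 + 132 = 211→211, 72 + 137.25 = 209.25→209) → #C2D3D1

#306963, #55847F, #799E9A, #9EB9B6, #C2D3D1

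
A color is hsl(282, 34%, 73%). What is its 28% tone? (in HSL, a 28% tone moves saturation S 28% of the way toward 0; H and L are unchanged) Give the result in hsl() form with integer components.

hsl(282, 24%, 73%)

S moves 28% from 34 toward 0: 34 − 9.52 = 24.48 → 24.
H and L are unchanged.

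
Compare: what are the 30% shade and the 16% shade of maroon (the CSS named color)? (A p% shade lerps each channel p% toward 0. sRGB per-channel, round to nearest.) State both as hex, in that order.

#5A0000, #6C0000

CSS maroon is rgb(128, 0, 0).
30% shade:
  R: 128 + 0.3×(0−128) = 128 − 38.4 = 89.6 → 90
  G: 0 + 0.3×(0−0) = 0 + 0 = 0 → 0
  B: 0 + 0 = 0 → 0
  → #5A0000
16% shade:
  R: 128 + 0.16×(0−128) = 128 − 20.48 = 107.52 → 108
  G: 0 + 0.16×(0−0) = 0 + 0 = 0 → 0
  B: 0 + 0.16×(0−0) = 0 + 0 = 0 → 0
  → #6C0000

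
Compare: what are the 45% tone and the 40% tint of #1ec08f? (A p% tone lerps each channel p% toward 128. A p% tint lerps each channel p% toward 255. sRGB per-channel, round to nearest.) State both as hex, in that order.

#4aa388, #78d9bc

#1ec08f is rgb(30, 192, 143).
45% tone:
  R: 30 + 0.45×(128−30) = 30 + 44.1 = 74.1 → 74
  G: 192 + 0.45×(128−192) = 192 − 28.8 = 163.2 → 163
  B: 143 − 6.75 = 136.25 → 136
  → #4aa388
40% tint:
  R: 30 + 0.4×(255−30) = 30 + 90 = 120 → 120
  G: 192 + 0.4×(255−192) = 192 + 25.2 = 217.2 → 217
  B: 143 + 44.8 = 187.8 → 188
  → #78d9bc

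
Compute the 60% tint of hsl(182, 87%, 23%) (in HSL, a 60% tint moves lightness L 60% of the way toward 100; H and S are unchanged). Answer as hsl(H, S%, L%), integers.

hsl(182, 87%, 69%)

L moves 60% from 23 toward 100: 23 + 46.2 = 69.2 → 69.
H and S are unchanged.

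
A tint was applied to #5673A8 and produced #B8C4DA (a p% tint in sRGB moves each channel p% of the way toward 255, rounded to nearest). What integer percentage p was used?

58%

#5673A8 is rgb(86, 115, 168); #B8C4DA is rgb(184, 196, 218).
On the R channel (widest range): 184 ≈ 86 + (p/100)(255 − 86), so p ≈ 100×(184 − 86)/(255 − 86) = 9800/169 = 57.99.
p = 58 reproduces all three channels after rounding.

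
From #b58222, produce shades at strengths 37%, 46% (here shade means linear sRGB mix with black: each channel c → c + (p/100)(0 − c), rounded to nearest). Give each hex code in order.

#725215, #624612

#b58222 is rgb(181, 130, 34).
37%: (181 − 66.97 = 114.03→114, 130 − 48.1 = 81.9→82, 34 − 12.58 = 21.42→21) → #725215
46%: (181 − 83.26 = 97.74→98, 130 − 59.8 = 70.2→70, 34 − 15.64 = 18.36→18) → #624612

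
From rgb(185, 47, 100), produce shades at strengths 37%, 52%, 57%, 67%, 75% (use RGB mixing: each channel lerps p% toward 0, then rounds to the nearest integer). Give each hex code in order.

37%: (185 − 68.45 = 116.55→117, 47 − 17.39 = 29.61→30, 100 − 37 = 63→63) → #751e3f
52%: (185 − 96.2 = 88.8→89, 47 − 24.44 = 22.56→23, 100 − 52 = 48→48) → #591730
57%: (185 − 105.45 = 79.55→80, 47 − 26.79 = 20.21→20, 100 − 57 = 43→43) → #50142b
67%: (185 − 123.95 = 61.05→61, 47 − 31.49 = 15.51→16, 100 − 67 = 33→33) → #3d1021
75%: (185 − 138.75 = 46.25→46, 47 − 35.25 = 11.75→12, 100 − 75 = 25→25) → #2e0c19

#751e3f, #591730, #50142b, #3d1021, #2e0c19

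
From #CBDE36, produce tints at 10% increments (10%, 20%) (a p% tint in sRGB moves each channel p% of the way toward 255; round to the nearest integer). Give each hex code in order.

#D0E14A, #D5E55E

#CBDE36 is rgb(203, 222, 54).
10%: (203 + 5.2 = 208.2→208, 222 + 3.3 = 225.3→225, 54 + 20.1 = 74.1→74) → #D0E14A
20%: (203 + 10.4 = 213.4→213, 222 + 6.6 = 228.6→229, 54 + 40.2 = 94.2→94) → #D5E55E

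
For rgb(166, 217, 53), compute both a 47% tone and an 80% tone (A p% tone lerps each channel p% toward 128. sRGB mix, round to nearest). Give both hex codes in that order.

#94AF58, #889271

47% tone:
  R: 166 − 17.86 = 148.14 → 148
  G: 217 + 0.47×(128−217) = 217 − 41.83 = 175.17 → 175
  B: 53 + 35.25 = 88.25 → 88
  → #94AF58
80% tone:
  R: 166 + 0.8×(128−166) = 166 − 30.4 = 135.6 → 136
  G: 217 + 0.8×(128−217) = 217 − 71.2 = 145.8 → 146
  B: 53 + 0.8×(128−53) = 53 + 60 = 113 → 113
  → #889271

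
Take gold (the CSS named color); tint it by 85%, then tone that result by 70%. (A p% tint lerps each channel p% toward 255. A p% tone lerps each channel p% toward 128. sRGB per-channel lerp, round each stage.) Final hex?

#a6a49b

CSS gold is rgb(255, 215, 0).
Lerp each channel 85% toward 255:
  R: 255 + 0.85×(255−255) = 255 + 0 = 255 → 255
  G: 215 + 0.85×(255−215) = 215 + 34 = 249 → 249
  B: 0 + 0.85×(255−0) = 0 + 216.75 = 216.75 → 217
After the tint: rgb(255, 249, 217) = #fff9d9.
Lerp each channel 70% toward 128:
  R: 255 + 0.7×(128−255) = 255 − 88.9 = 166.1 → 166
  G: 249 + 0.7×(128−249) = 249 − 84.7 = 164.3 → 164
  B: 217 + 0.7×(128−217) = 217 − 62.3 = 154.7 → 155
rgb(166, 164, 155) = #a6a49b.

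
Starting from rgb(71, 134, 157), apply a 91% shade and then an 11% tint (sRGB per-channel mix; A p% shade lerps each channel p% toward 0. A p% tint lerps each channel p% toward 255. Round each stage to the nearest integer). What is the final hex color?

#212729

Lerp each channel 91% toward 0:
  R: 71 − 64.61 = 6.39 → 6
  G: 134 + 0.91×(0−134) = 134 − 121.94 = 12.06 → 12
  B: 157 + 0.91×(0−157) = 157 − 142.87 = 14.13 → 14
After the shade: rgb(6, 12, 14) = #060C0E.
An 11% tint moves each channel 11% toward 255:
  R: 6 + 27.39 = 33.39 → 33
  G: 12 + 26.73 = 38.73 → 39
  B: 14 + 0.11×(255−14) = 14 + 26.51 = 40.51 → 41
rgb(33, 39, 41) = #212729.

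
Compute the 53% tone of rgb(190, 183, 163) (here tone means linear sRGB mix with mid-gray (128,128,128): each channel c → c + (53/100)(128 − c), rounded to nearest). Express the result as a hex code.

#9D9A90

Per channel, c → c + 0.53(128 − c):
  R: 190 + 0.53×(128−190) = 190 − 32.86 = 157.14 → 157
  G: 183 − 29.15 = 153.85 → 154
  B: 163 − 18.55 = 144.45 → 144
rgb(157, 154, 144) = #9D9A90.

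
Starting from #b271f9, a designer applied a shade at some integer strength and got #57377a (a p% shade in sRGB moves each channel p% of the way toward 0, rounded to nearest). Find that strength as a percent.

#b271f9 is rgb(178, 113, 249); #57377a is rgb(87, 55, 122).
On the B channel (widest range): 122 ≈ 249 + (p/100)(0 − 249), so p ≈ 100×(122 − 249)/(0 − 249) = -12700/-249 = 51.00.
p = 51 reproduces all three channels after rounding.

51%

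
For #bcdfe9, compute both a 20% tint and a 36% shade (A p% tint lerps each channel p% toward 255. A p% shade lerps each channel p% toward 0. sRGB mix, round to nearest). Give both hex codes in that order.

#bcdfe9 is rgb(188, 223, 233).
20% tint:
  R: 188 + 13.4 = 201.4 → 201
  G: 223 + 0.2×(255−223) = 223 + 6.4 = 229.4 → 229
  B: 233 + 0.2×(255−233) = 233 + 4.4 = 237.4 → 237
  → #c9e5ed
36% shade:
  R: 188 + 0.36×(0−188) = 188 − 67.68 = 120.32 → 120
  G: 223 − 80.28 = 142.72 → 143
  B: 233 + 0.36×(0−233) = 233 − 83.88 = 149.12 → 149
  → #788f95

#c9e5ed, #788f95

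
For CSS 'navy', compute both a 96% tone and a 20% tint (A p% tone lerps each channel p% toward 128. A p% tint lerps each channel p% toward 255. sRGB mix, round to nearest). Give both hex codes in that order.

#7B7B80, #333399

CSS navy is rgb(0, 0, 128).
96% tone:
  R: 0 + 122.88 = 122.88 → 123
  G: 0 + 122.88 = 122.88 → 123
  B: 128 + 0.96×(128−128) = 128 + 0 = 128 → 128
  → #7B7B80
20% tint:
  R: 0 + 0.2×(255−0) = 0 + 51 = 51 → 51
  G: 0 + 0.2×(255−0) = 0 + 51 = 51 → 51
  B: 128 + 0.2×(255−128) = 128 + 25.4 = 153.4 → 153
  → #333399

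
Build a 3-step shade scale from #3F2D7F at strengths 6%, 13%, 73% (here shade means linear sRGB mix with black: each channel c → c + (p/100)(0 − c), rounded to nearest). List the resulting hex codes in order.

#3F2D7F is rgb(63, 45, 127).
6%: (63 − 3.78 = 59.22→59, 45 − 2.7 = 42.3→42, 127 − 7.62 = 119.38→119) → #3B2A77
13%: (63 − 8.19 = 54.81→55, 45 − 5.85 = 39.15→39, 127 − 16.51 = 110.49→110) → #37276E
73%: (63 − 45.99 = 17.01→17, 45 − 32.85 = 12.15→12, 127 − 92.71 = 34.29→34) → #110C22

#3B2A77, #37276E, #110C22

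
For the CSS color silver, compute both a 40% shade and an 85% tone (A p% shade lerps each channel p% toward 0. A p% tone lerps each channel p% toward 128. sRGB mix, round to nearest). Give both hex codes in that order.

CSS silver is rgb(192, 192, 192).
40% shade:
  R: 192 − 76.8 = 115.2 → 115
  G: 192 − 76.8 = 115.2 → 115
  B: 192 − 76.8 = 115.2 → 115
  → #737373
85% tone:
  R: 192 + 0.85×(128−192) = 192 − 54.4 = 137.6 → 138
  G: 192 + 0.85×(128−192) = 192 − 54.4 = 137.6 → 138
  B: 192 − 54.4 = 137.6 → 138
  → #8a8a8a

#737373, #8a8a8a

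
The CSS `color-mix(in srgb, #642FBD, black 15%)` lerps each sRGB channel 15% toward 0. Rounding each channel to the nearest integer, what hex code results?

#5528A1

#642FBD is rgb(100, 47, 189).
Lerp each channel 15% toward 0:
  R: 100 + 0.15×(0−100) = 100 − 15 = 85 → 85
  G: 47 − 7.05 = 39.95 → 40
  B: 189 − 28.35 = 160.65 → 161
rgb(85, 40, 161) = #5528A1.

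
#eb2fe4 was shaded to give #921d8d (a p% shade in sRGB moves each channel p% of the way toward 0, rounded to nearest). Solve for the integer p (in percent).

38%

#eb2fe4 is rgb(235, 47, 228); #921d8d is rgb(146, 29, 141).
On the R channel (widest range): 146 ≈ 235 + (p/100)(0 − 235), so p ≈ 100×(146 − 235)/(0 − 235) = -8900/-235 = 37.87.
p = 38 reproduces all three channels after rounding.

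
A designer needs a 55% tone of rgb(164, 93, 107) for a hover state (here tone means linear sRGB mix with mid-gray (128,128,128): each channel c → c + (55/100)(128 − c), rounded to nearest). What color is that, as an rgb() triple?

Lerp each channel 55% toward 128:
  R: 164 + 0.55×(128−164) = 164 − 19.8 = 144.2 → 144
  G: 93 + 19.25 = 112.25 → 112
  B: 107 + 11.55 = 118.55 → 119

rgb(144, 112, 119)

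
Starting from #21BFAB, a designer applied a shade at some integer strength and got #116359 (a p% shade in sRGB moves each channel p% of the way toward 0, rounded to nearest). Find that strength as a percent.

#21BFAB is rgb(33, 191, 171); #116359 is rgb(17, 99, 89).
On the G channel (widest range): 99 ≈ 191 + (p/100)(0 − 191), so p ≈ 100×(99 − 191)/(0 − 191) = -9200/-191 = 48.17.
p = 48 reproduces all three channels after rounding.

48%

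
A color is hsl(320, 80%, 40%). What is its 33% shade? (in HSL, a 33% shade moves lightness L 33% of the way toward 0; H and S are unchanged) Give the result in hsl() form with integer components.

hsl(320, 80%, 27%)

L moves 33% from 40 toward 0: 40 − 13.2 = 26.8 → 27.
H and S are unchanged.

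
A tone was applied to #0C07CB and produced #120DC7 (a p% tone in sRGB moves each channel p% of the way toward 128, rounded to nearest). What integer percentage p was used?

#0C07CB is rgb(12, 7, 203); #120DC7 is rgb(18, 13, 199).
On the G channel (widest range): 13 ≈ 7 + (p/100)(128 − 7), so p ≈ 100×(13 − 7)/(128 − 7) = 600/121 = 4.96.
p = 5 reproduces all three channels after rounding.

5%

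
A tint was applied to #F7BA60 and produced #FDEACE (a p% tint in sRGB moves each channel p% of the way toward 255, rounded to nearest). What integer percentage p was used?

#F7BA60 is rgb(247, 186, 96); #FDEACE is rgb(253, 234, 206).
On the B channel (widest range): 206 ≈ 96 + (p/100)(255 − 96), so p ≈ 100×(206 − 96)/(255 − 96) = 11000/159 = 69.18.
p = 69 reproduces all three channels after rounding.

69%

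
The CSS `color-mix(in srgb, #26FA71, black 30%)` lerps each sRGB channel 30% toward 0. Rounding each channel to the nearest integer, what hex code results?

#26FA71 is rgb(38, 250, 113).
A 30% shade moves each channel 30% toward 0:
  R: 38 + 0.3×(0−38) = 38 − 11.4 = 26.6 → 27
  G: 250 + 0.3×(0−250) = 250 − 75 = 175 → 175
  B: 113 − 33.9 = 79.1 → 79
rgb(27, 175, 79) = #1BAF4F.

#1BAF4F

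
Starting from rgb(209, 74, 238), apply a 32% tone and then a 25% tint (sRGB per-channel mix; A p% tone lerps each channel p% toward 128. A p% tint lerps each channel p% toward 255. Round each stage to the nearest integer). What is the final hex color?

#C984D8

A 32% tone moves each channel 32% toward 128:
  R: 209 − 25.92 = 183.08 → 183
  G: 74 + 0.32×(128−74) = 74 + 17.28 = 91.28 → 91
  B: 238 + 0.32×(128−238) = 238 − 35.2 = 202.8 → 203
After the tone: rgb(183, 91, 203) = #B75BCB.
A 25% tint moves each channel 25% toward 255:
  R: 183 + 18 = 201 → 201
  G: 91 + 0.25×(255−91) = 91 + 41 = 132 → 132
  B: 203 + 13 = 216 → 216
rgb(201, 132, 216) = #C984D8.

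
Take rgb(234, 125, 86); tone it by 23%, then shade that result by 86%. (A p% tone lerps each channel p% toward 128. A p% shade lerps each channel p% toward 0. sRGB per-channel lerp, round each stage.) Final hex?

#1D120D

Lerp each channel 23% toward 128:
  R: 234 + 0.23×(128−234) = 234 − 24.38 = 209.62 → 210
  G: 125 + 0.23×(128−125) = 125 + 0.69 = 125.69 → 126
  B: 86 + 0.23×(128−86) = 86 + 9.66 = 95.66 → 96
After the tone: rgb(210, 126, 96) = #D27E60.
An 86% shade moves each channel 86% toward 0:
  R: 210 − 180.6 = 29.4 → 29
  G: 126 + 0.86×(0−126) = 126 − 108.36 = 17.64 → 18
  B: 96 − 82.56 = 13.44 → 13
rgb(29, 18, 13) = #1D120D.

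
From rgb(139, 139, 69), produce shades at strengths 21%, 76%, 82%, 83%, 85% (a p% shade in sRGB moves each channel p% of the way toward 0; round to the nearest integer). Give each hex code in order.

#6E6E37, #212111, #19190C, #18180C, #15150A

21%: (139 − 29.19 = 109.81→110, 139 − 29.19 = 109.81→110, 69 − 14.49 = 54.51→55) → #6E6E37
76%: (139 − 105.64 = 33.36→33, 139 − 105.64 = 33.36→33, 69 − 52.44 = 16.56→17) → #212111
82%: (139 − 113.98 = 25.02→25, 139 − 113.98 = 25.02→25, 69 − 56.58 = 12.42→12) → #19190C
83%: (139 − 115.37 = 23.63→24, 139 − 115.37 = 23.63→24, 69 − 57.27 = 11.73→12) → #18180C
85%: (139 − 118.15 = 20.85→21, 139 − 118.15 = 20.85→21, 69 − 58.65 = 10.35→10) → #15150A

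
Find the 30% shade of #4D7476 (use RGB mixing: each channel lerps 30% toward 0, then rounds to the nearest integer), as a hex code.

#4D7476 is rgb(77, 116, 118).
A 30% shade moves each channel 30% toward 0:
  R: 77 − 23.1 = 53.9 → 54
  G: 116 + 0.3×(0−116) = 116 − 34.8 = 81.2 → 81
  B: 118 + 0.3×(0−118) = 118 − 35.4 = 82.6 → 83
rgb(54, 81, 83) = #365153.

#365153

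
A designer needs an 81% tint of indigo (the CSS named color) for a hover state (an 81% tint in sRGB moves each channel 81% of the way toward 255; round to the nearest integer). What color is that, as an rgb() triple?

CSS indigo is rgb(75, 0, 130).
Lerp each channel 81% toward 255:
  R: 75 + 0.81×(255−75) = 75 + 145.8 = 220.8 → 221
  G: 0 + 0.81×(255−0) = 0 + 206.55 = 206.55 → 207
  B: 130 + 101.25 = 231.25 → 231

rgb(221, 207, 231)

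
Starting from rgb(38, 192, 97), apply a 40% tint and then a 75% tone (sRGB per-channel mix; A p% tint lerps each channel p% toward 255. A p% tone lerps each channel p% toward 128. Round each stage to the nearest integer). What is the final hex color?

Per channel, c → c + 0.4(255 − c):
  R: 38 + 86.8 = 124.8 → 125
  G: 192 + 0.4×(255−192) = 192 + 25.2 = 217.2 → 217
  B: 97 + 0.4×(255−97) = 97 + 63.2 = 160.2 → 160
After the tint: rgb(125, 217, 160) = #7dd9a0.
A 75% tone moves each channel 75% toward 128:
  R: 125 + 2.25 = 127.25 → 127
  G: 217 + 0.75×(128−217) = 217 − 66.75 = 150.25 → 150
  B: 160 + 0.75×(128−160) = 160 − 24 = 136 → 136
rgb(127, 150, 136) = #7f9688.

#7f9688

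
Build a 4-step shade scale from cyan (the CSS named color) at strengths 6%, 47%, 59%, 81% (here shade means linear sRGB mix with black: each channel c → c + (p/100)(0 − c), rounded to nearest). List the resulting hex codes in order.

CSS cyan is rgb(0, 255, 255).
6%: (0→0, 255 − 15.3 = 239.7→240, 255 − 15.3 = 239.7→240) → #00f0f0
47%: (0→0, 255 − 119.85 = 135.15→135, 255 − 119.85 = 135.15→135) → #008787
59%: (0→0, 255 − 150.45 = 104.55→105, 255 − 150.45 = 104.55→105) → #006969
81%: (0→0, 255 − 206.55 = 48.45→48, 255 − 206.55 = 48.45→48) → #003030

#00f0f0, #008787, #006969, #003030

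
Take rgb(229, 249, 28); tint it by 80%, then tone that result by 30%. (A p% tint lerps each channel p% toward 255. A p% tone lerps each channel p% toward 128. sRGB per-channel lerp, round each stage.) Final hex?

An 80% tint moves each channel 80% toward 255:
  R: 229 + 0.8×(255−229) = 229 + 20.8 = 249.8 → 250
  G: 249 + 4.8 = 253.8 → 254
  B: 28 + 0.8×(255−28) = 28 + 181.6 = 209.6 → 210
After the tint: rgb(250, 254, 210) = #FAFED2.
Per channel, c → c + 0.3(128 − c):
  R: 250 + 0.3×(128−250) = 250 − 36.6 = 213.4 → 213
  G: 254 − 37.8 = 216.2 → 216
  B: 210 + 0.3×(128−210) = 210 − 24.6 = 185.4 → 185
rgb(213, 216, 185) = #D5D8B9.

#D5D8B9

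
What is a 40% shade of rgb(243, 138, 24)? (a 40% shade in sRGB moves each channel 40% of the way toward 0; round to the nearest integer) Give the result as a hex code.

Per channel, c → c + 0.4(0 − c):
  R: 243 + 0.4×(0−243) = 243 − 97.2 = 145.8 → 146
  G: 138 − 55.2 = 82.8 → 83
  B: 24 − 9.6 = 14.4 → 14
rgb(146, 83, 14) = #92530e.

#92530e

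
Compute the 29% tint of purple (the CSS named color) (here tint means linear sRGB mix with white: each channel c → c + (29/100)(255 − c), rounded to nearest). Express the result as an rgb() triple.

CSS purple is rgb(128, 0, 128).
A 29% tint moves each channel 29% toward 255:
  R: 128 + 0.29×(255−128) = 128 + 36.83 = 164.83 → 165
  G: 0 + 73.95 = 73.95 → 74
  B: 128 + 0.29×(255−128) = 128 + 36.83 = 164.83 → 165

rgb(165, 74, 165)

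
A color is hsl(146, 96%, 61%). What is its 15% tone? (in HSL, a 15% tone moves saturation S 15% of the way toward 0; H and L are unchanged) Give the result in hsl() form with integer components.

S moves 15% from 96 toward 0: 96 − 14.4 = 81.6 → 82.
H and L are unchanged.

hsl(146, 82%, 61%)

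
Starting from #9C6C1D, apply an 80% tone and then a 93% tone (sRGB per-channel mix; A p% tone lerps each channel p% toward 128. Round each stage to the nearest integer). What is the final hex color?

#80807F

#9C6C1D is rgb(156, 108, 29).
An 80% tone moves each channel 80% toward 128:
  R: 156 − 22.4 = 133.6 → 134
  G: 108 + 0.8×(128−108) = 108 + 16 = 124 → 124
  B: 29 + 79.2 = 108.2 → 108
After the tone: rgb(134, 124, 108) = #867C6C.
Lerp each channel 93% toward 128:
  R: 134 − 5.58 = 128.42 → 128
  G: 124 + 0.93×(128−124) = 124 + 3.72 = 127.72 → 128
  B: 108 + 0.93×(128−108) = 108 + 18.6 = 126.6 → 127
rgb(128, 128, 127) = #80807F.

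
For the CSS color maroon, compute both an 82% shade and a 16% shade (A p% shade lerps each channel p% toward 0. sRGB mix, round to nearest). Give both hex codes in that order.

CSS maroon is rgb(128, 0, 0).
82% shade:
  R: 128 + 0.82×(0−128) = 128 − 104.96 = 23.04 → 23
  G: 0 + 0.82×(0−0) = 0 + 0 = 0 → 0
  B: 0 + 0.82×(0−0) = 0 + 0 = 0 → 0
  → #170000
16% shade:
  R: 128 + 0.16×(0−128) = 128 − 20.48 = 107.52 → 108
  G: 0 + 0.16×(0−0) = 0 + 0 = 0 → 0
  B: 0 + 0 = 0 → 0
  → #6C0000

#170000, #6C0000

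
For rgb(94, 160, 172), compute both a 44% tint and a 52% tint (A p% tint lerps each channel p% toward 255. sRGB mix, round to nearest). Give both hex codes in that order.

44% tint:
  R: 94 + 0.44×(255−94) = 94 + 70.84 = 164.84 → 165
  G: 160 + 41.8 = 201.8 → 202
  B: 172 + 0.44×(255−172) = 172 + 36.52 = 208.52 → 209
  → #a5cad1
52% tint:
  R: 94 + 0.52×(255−94) = 94 + 83.72 = 177.72 → 178
  G: 160 + 49.4 = 209.4 → 209
  B: 172 + 0.52×(255−172) = 172 + 43.16 = 215.16 → 215
  → #b2d1d7

#a5cad1, #b2d1d7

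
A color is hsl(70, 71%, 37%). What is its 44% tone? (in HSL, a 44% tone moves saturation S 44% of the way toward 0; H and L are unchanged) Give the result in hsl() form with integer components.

S moves 44% from 71 toward 0: 71 − 31.24 = 39.76 → 40.
H and L are unchanged.

hsl(70, 40%, 37%)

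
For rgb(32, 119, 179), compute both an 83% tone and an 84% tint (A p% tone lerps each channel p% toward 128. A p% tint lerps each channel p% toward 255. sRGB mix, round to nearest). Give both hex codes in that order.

#707e89, #dbe9f3

83% tone:
  R: 32 + 0.83×(128−32) = 32 + 79.68 = 111.68 → 112
  G: 119 + 7.47 = 126.47 → 126
  B: 179 − 42.33 = 136.67 → 137
  → #707e89
84% tint:
  R: 32 + 0.84×(255−32) = 32 + 187.32 = 219.32 → 219
  G: 119 + 114.24 = 233.24 → 233
  B: 179 + 63.84 = 242.84 → 243
  → #dbe9f3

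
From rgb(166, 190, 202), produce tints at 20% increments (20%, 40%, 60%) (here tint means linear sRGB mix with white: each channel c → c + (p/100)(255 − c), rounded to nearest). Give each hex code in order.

20%: (166 + 17.8 = 183.8→184, 190 + 13 = 203→203, 202 + 10.6 = 212.6→213) → #b8cbd5
40%: (166 + 35.6 = 201.6→202, 190 + 26 = 216→216, 202 + 21.2 = 223.2→223) → #cad8df
60%: (166 + 53.4 = 219.4→219, 190 + 39 = 229→229, 202 + 31.8 = 233.8→234) → #dbe5ea

#b8cbd5, #cad8df, #dbe5ea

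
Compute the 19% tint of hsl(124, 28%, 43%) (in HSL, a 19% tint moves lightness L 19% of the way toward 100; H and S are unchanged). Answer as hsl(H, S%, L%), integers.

hsl(124, 28%, 54%)

L moves 19% from 43 toward 100: 43 + 10.83 = 53.83 → 54.
H and S are unchanged.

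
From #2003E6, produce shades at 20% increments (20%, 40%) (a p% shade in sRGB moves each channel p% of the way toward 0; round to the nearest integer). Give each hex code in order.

#2003E6 is rgb(32, 3, 230).
20%: (32 − 6.4 = 25.6→26, 3 − 0.6 = 2.4→2, 230 − 46 = 184→184) → #1A02B8
40%: (32 − 12.8 = 19.2→19, 3 − 1.2 = 1.8→2, 230 − 92 = 138→138) → #13028A

#1A02B8, #13028A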